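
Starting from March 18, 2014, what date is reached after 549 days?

September 18, 2015

+365 (one year) → Mar 18, 2015 (184 left).
Mar has 31 days: +14 → Apr 1, 2015 (170 left).
Apr has 30 days: +30 → May 1, 2015 (140 left).
May has 31 days: +31 → Jun 1, 2015 (109 left).
Jun has 30 days: +30 → Jul 1, 2015 (79 left).
Jul has 31 days: +31 → Aug 1, 2015 (48 left).
Aug has 31 days: +31 → Sep 1, 2015 (17 left).
+17 → Sep 18, 2015.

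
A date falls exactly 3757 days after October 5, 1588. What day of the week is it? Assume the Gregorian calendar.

First find the weekday of Oct 5, 1588. Doomsday rule: the anchor day for the 1500s is Wednesday. For year 88: 88÷12 = 7 r 4, and 4÷4 = 1, so 7+4+1 = 12.
Wednesday + 12 ≡ Monday — that's 1588's doomsday.
In October the doomsday date is Oct 10.
Oct 5 is 5 days before Oct 10; 5 mod 7 = 5, so Monday − 5 = Wednesday.
3757 mod 7 = 5, so 3757 days after a Wednesday is Wednesday + 5 = Monday.

Monday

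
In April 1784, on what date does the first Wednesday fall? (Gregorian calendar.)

April 1, 1784 is a Thursday.
The first Wednesday is therefore April 7 (6 days later).

April 7, 1784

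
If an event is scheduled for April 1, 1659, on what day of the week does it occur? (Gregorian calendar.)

Doomsday rule: the anchor day for the 1600s is Tuesday. For year 59: 59÷12 = 4 r 11, and 11÷4 = 2, so 4+11+2 = 17.
Tuesday + 17 ≡ Friday — that's 1659's doomsday.
In April the doomsday date is Apr 4.
Apr 1 is 3 days before Apr 4; 3 mod 7 = 3, so Friday − 3 = Tuesday.

Tuesday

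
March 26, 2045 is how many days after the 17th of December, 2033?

Dec 17, 2033 → Dec 17, 2034: 365 days.
Dec 17, 2034 → Dec 17, 2035: 365 days.
Dec 17, 2035 → Dec 17, 2036: 366 days (Feb 29, 2036 is in that span).
Dec 17, 2036 → Dec 17, 2037: 365 days.
Dec 17, 2037 → Dec 17, 2038: 365 days.
Dec 17, 2038 → Dec 17, 2039: 365 days.
Dec 17, 2039 → Dec 17, 2040: 366 days (Feb 29, 2040 is in that span).
Dec 17, 2040 → Dec 17, 2041: 365 days.
Dec 17, 2041 → Dec 17, 2042: 365 days.
Dec 17, 2042 → Dec 17, 2043: 365 days.
Dec 17, 2043 → Dec 17, 2044: 366 days (Feb 29, 2044 is in that span).
Dec 17, 2044 → Jan 17, 2045: 31 days (December has 31).
Jan 17, 2045 → Feb 17, 2045: 31 days (January has 31).
Feb 17, 2045 → Mar 17, 2045: 28 days (February has 28).
Mar 17, 2045 → Mar 26, 2045: 9 days.
Total: 4117 days.

4117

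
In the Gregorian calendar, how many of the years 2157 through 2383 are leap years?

Multiples of 4 in [2157,2383]: 56.
Of those, multiples of 100: 2 (not leap unless ÷400).
Multiples of 400: 0.
Leap years = 56 − 2 + 0 = 54.

54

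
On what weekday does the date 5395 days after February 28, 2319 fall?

Wednesday

First find the weekday of Feb 28, 2319. Doomsday rule: the anchor day for the 2300s is Wednesday. For year 19: 19÷12 = 1 r 7, and 7÷4 = 1, so 1+7+1 = 9.
Wednesday + 9 ≡ Friday — that's 2319's doomsday.
In February the doomsday date is Feb 28 (2319 is not a leap year).
Feb 28 is the doomsday itself: Friday.
5395 mod 7 = 5, so 5395 days after a Friday is Friday + 5 = Wednesday.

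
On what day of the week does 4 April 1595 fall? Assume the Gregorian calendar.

Tuesday

Doomsday rule: the anchor day for the 1500s is Wednesday. For year 95: 95÷12 = 7 r 11, and 11÷4 = 2, so 7+11+2 = 20.
Wednesday + 20 ≡ Tuesday — that's 1595's doomsday.
In April the doomsday date is Apr 4.
Apr 4 is the doomsday itself: Tuesday.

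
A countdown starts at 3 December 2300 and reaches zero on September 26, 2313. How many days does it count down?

4680

Dec 3, 2300 → Dec 3, 2301: 365 days.
Dec 3, 2301 → Dec 3, 2302: 365 days.
Dec 3, 2302 → Dec 3, 2303: 365 days.
Dec 3, 2303 → Dec 3, 2304: 366 days (Feb 29, 2304 is in that span).
Dec 3, 2304 → Dec 3, 2305: 365 days.
Dec 3, 2305 → Dec 3, 2306: 365 days.
Dec 3, 2306 → Dec 3, 2307: 365 days.
Dec 3, 2307 → Dec 3, 2308: 366 days (Feb 29, 2308 is in that span).
Dec 3, 2308 → Dec 3, 2309: 365 days.
Dec 3, 2309 → Dec 3, 2310: 365 days.
Dec 3, 2310 → Dec 3, 2311: 365 days.
Dec 3, 2311 → Dec 3, 2312: 366 days (Feb 29, 2312 is in that span).
Dec 3, 2312 → Jan 3, 2313: 31 days (December has 31).
Jan 3, 2313 → Feb 3, 2313: 31 days (January has 31).
Feb 3, 2313 → Mar 3, 2313: 28 days (February has 28).
Mar 3, 2313 → Apr 3, 2313: 31 days (March has 31).
Apr 3, 2313 → May 3, 2313: 30 days (April has 30).
May 3, 2313 → Jun 3, 2313: 31 days (May has 31).
Jun 3, 2313 → Jul 3, 2313: 30 days (June has 30).
Jul 3, 2313 → Aug 3, 2313: 31 days (July has 31).
Aug 3, 2313 → Sep 3, 2313: 31 days (August has 31).
Sep 3, 2313 → Sep 26, 2313: 23 days.
Total: 4680 days.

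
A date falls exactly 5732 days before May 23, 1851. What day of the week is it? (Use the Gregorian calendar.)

Saturday

First find the weekday of May 23, 1851. Doomsday rule: the anchor day for the 1800s is Friday. For year 51: 51÷12 = 4 r 3, and 3÷4 = 0, so 4+3+0 = 7.
Friday + 7 ≡ Friday — that's 1851's doomsday.
In May the doomsday date is May 9.
May 23 is 14 days after May 9; 14 mod 7 = 0, so Friday + 0 = Friday.
5732 mod 7 = 6, so 5732 days before a Friday is Friday − 6 = Saturday.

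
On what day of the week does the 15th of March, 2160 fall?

Doomsday rule: the anchor day for the 2100s is Sunday. For year 60: 60÷12 = 5 r 0, and 0÷4 = 0, so 5+0+0 = 5.
Sunday + 5 ≡ Friday — that's 2160's doomsday.
In March the doomsday date is Mar 14.
Mar 15 is 1 day after Mar 14; 1 mod 7 = 1, so Friday + 1 = Saturday.

Saturday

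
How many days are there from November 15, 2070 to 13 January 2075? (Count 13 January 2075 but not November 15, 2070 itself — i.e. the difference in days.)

1520

Nov 15, 2070 → Nov 15, 2071: 365 days.
Nov 15, 2071 → Nov 15, 2072: 366 days (Feb 29, 2072 is in that span).
Nov 15, 2072 → Nov 15, 2073: 365 days.
Nov 15, 2073 → Nov 15, 2074: 365 days.
Nov 15, 2074 → Dec 15, 2074: 30 days (November has 30).
Dec 15, 2074 → Jan 13, 2075: 29 days.
Total: 1520 days.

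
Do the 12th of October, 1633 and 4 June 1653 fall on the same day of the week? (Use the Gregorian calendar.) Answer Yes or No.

Yes

From Oct 12, 1633 to Jun 4, 1653 is 7175 days.
7175 mod 7 = 0, so they are the same weekday.
(Oct 12, 1633 is a Wednesday; Jun 4, 1653 is a Wednesday.)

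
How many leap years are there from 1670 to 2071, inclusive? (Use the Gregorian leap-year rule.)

97

Multiples of 4 in [1670,2071]: 100.
Of those, multiples of 100: 4 (not leap unless ÷400).
Multiples of 400: 1.
Leap years = 100 − 4 + 1 = 97.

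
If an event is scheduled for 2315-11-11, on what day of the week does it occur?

Doomsday rule: the anchor day for the 2300s is Wednesday. For year 15: 15÷12 = 1 r 3, and 3÷4 = 0, so 1+3+0 = 4.
Wednesday + 4 ≡ Sunday — that's 2315's doomsday.
In November the doomsday date is Nov 7.
Nov 11 is 4 days after Nov 7; 4 mod 7 = 4, so Sunday + 4 = Thursday.

Thursday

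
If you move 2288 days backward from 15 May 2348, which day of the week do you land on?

First find the weekday of May 15, 2348. Doomsday rule: the anchor day for the 2300s is Wednesday. For year 48: 48÷12 = 4 r 0, and 0÷4 = 0, so 4+0+0 = 4.
Wednesday + 4 ≡ Sunday — that's 2348's doomsday.
In May the doomsday date is May 9.
May 15 is 6 days after May 9; 6 mod 7 = 6, so Sunday + 6 = Saturday.
2288 mod 7 = 6, so 2288 days before a Saturday is Saturday − 6 = Sunday.

Sunday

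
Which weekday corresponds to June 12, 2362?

Tuesday

Doomsday rule: the anchor day for the 2300s is Wednesday. For year 62: 62÷12 = 5 r 2, and 2÷4 = 0, so 5+2+0 = 7.
Wednesday + 7 ≡ Wednesday — that's 2362's doomsday.
In June the doomsday date is Jun 6.
Jun 12 is 6 days after Jun 6; 6 mod 7 = 6, so Wednesday + 6 = Tuesday.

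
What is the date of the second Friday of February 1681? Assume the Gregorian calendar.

February 1, 1681 is a Saturday.
The first Friday is therefore February 7 (6 days later).
The second Friday is 7 + 1×7 = February 14.

February 14, 1681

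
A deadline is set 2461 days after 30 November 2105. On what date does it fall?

August 26, 2112

+365 (one year) → Nov 30, 2106 (2096 left).
+365 (one year) → Nov 30, 2107 (1731 left).
+366 (one year; includes Feb 29, 2108) → Nov 30, 2108 (1365 left).
+365 (one year) → Nov 30, 2109 (1000 left).
+365 (one year) → Nov 30, 2110 (635 left).
+365 (one year) → Nov 30, 2111 (270 left).
Nov has 30 days: +1 → Dec 1, 2111 (269 left).
Dec has 31 days: +31 → Jan 1, 2112 (238 left).
Jan has 31 days: +31 → Feb 1, 2112 (207 left).
Feb has 29 days: +29 → Mar 1, 2112 (178 left).
Mar has 31 days: +31 → Apr 1, 2112 (147 left).
Apr has 30 days: +30 → May 1, 2112 (117 left).
May has 31 days: +31 → Jun 1, 2112 (86 left).
Jun has 30 days: +30 → Jul 1, 2112 (56 left).
Jul has 31 days: +31 → Aug 1, 2112 (25 left).
+25 → Aug 26, 2112.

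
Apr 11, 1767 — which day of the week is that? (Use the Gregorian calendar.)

Doomsday rule: the anchor day for the 1700s is Sunday. For year 67: 67÷12 = 5 r 7, and 7÷4 = 1, so 5+7+1 = 13.
Sunday + 13 ≡ Saturday — that's 1767's doomsday.
In April the doomsday date is Apr 4.
Apr 11 is 7 days after Apr 4; 7 mod 7 = 0, so Saturday + 0 = Saturday.

Saturday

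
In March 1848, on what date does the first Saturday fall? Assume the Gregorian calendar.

March 4, 1848

March 1, 1848 is a Wednesday.
The first Saturday is therefore March 4 (3 days later).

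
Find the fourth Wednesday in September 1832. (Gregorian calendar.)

September 1, 1832 is a Saturday.
The first Wednesday is therefore September 5 (4 days later).
The fourth Wednesday is 5 + 3×7 = September 26.

September 26, 1832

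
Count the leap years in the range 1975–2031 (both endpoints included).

14

Multiples of 4 in [1975,2031]: 14.
Of those, multiples of 100: 1 (not leap unless ÷400).
Multiples of 400: 1.
Leap years = 14 − 1 + 1 = 14.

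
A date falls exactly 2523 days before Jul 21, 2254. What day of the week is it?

Jul 21, 2254 is a Friday.
2523 mod 7 = 3, so 2523 days before a Friday is Friday − 3 = Tuesday.

Tuesday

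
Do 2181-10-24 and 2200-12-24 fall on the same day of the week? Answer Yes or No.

Yes

From Oct 24, 2181 to Dec 24, 2200 is 7000 days.
7000 mod 7 = 0, so they are the same weekday.
(Oct 24, 2181 is a Wednesday; Dec 24, 2200 is a Wednesday.)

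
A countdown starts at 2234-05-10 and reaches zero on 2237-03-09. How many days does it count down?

May 10, 2234 → May 10, 2235: 365 days.
May 10, 2235 → May 10, 2236: 366 days (Feb 29, 2236 is in that span).
May 10, 2236 → Jun 10, 2236: 31 days (May has 31).
Jun 10, 2236 → Jul 10, 2236: 30 days (June has 30).
Jul 10, 2236 → Aug 10, 2236: 31 days (July has 31).
Aug 10, 2236 → Sep 10, 2236: 31 days (August has 31).
Sep 10, 2236 → Oct 10, 2236: 30 days (September has 30).
Oct 10, 2236 → Nov 10, 2236: 31 days (October has 31).
Nov 10, 2236 → Dec 10, 2236: 30 days (November has 30).
Dec 10, 2236 → Jan 10, 2237: 31 days (December has 31).
Jan 10, 2237 → Feb 10, 2237: 31 days (January has 31).
Feb 10, 2237 → Mar 9, 2237: 27 days.
Total: 1034 days.

1034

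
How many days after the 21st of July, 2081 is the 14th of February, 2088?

2399

Jul 21, 2081 → Jul 21, 2082: 365 days.
Jul 21, 2082 → Jul 21, 2083: 365 days.
Jul 21, 2083 → Jul 21, 2084: 366 days (Feb 29, 2084 is in that span).
Jul 21, 2084 → Jul 21, 2085: 365 days.
Jul 21, 2085 → Jul 21, 2086: 365 days.
Jul 21, 2086 → Jul 21, 2087: 365 days.
Jul 21, 2087 → Aug 21, 2087: 31 days (July has 31).
Aug 21, 2087 → Sep 21, 2087: 31 days (August has 31).
Sep 21, 2087 → Oct 21, 2087: 30 days (September has 30).
Oct 21, 2087 → Nov 21, 2087: 31 days (October has 31).
Nov 21, 2087 → Dec 21, 2087: 30 days (November has 30).
Dec 21, 2087 → Jan 21, 2088: 31 days (December has 31).
Jan 21, 2088 → Feb 14, 2088: 24 days.
Total: 2399 days.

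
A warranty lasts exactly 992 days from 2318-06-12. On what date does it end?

February 28, 2321

+365 (one year) → Jun 12, 2319 (627 left).
+366 (one year; includes Feb 29, 2320) → Jun 12, 2320 (261 left).
Jun has 30 days: +19 → Jul 1, 2320 (242 left).
Jul has 31 days: +31 → Aug 1, 2320 (211 left).
Aug has 31 days: +31 → Sep 1, 2320 (180 left).
Sep has 30 days: +30 → Oct 1, 2320 (150 left).
Oct has 31 days: +31 → Nov 1, 2320 (119 left).
Nov has 30 days: +30 → Dec 1, 2320 (89 left).
Dec has 31 days: +31 → Jan 1, 2321 (58 left).
Jan has 31 days: +31 → Feb 1, 2321 (27 left).
+27 → Feb 28, 2321.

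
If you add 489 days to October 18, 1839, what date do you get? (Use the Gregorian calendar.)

+366 (one year; includes Feb 29, 1840) → Oct 18, 1840 (123 left).
Oct has 31 days: +14 → Nov 1, 1840 (109 left).
Nov has 30 days: +30 → Dec 1, 1840 (79 left).
Dec has 31 days: +31 → Jan 1, 1841 (48 left).
Jan has 31 days: +31 → Feb 1, 1841 (17 left).
+17 → Feb 18, 1841.

February 18, 1841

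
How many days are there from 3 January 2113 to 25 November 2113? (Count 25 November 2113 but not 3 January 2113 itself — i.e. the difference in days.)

326

Jan 3, 2113 → Feb 3, 2113: 31 days (January has 31).
Feb 3, 2113 → Mar 3, 2113: 28 days (February has 28).
Mar 3, 2113 → Apr 3, 2113: 31 days (March has 31).
Apr 3, 2113 → May 3, 2113: 30 days (April has 30).
May 3, 2113 → Jun 3, 2113: 31 days (May has 31).
Jun 3, 2113 → Jul 3, 2113: 30 days (June has 30).
Jul 3, 2113 → Aug 3, 2113: 31 days (July has 31).
Aug 3, 2113 → Sep 3, 2113: 31 days (August has 31).
Sep 3, 2113 → Oct 3, 2113: 30 days (September has 30).
Oct 3, 2113 → Nov 3, 2113: 31 days (October has 31).
Nov 3, 2113 → Nov 25, 2113: 22 days.
Total: 326 days.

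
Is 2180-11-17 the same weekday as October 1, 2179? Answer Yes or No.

From Oct 1, 2179 to Nov 17, 2180 is 413 days.
413 mod 7 = 0, so they are the same weekday.
(Oct 1, 2179 is a Friday; Nov 17, 2180 is a Friday.)

Yes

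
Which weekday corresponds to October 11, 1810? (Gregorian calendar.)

Thursday

Doomsday rule: the anchor day for the 1800s is Friday. For year 10: 10÷12 = 0 r 10, and 10÷4 = 2, so 0+10+2 = 12.
Friday + 12 ≡ Wednesday — that's 1810's doomsday.
In October the doomsday date is Oct 10.
Oct 11 is 1 day after Oct 10; 1 mod 7 = 1, so Wednesday + 1 = Thursday.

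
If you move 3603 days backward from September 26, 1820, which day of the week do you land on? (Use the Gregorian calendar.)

Sep 26, 1820 is a Tuesday.
3603 mod 7 = 5, so 3603 days before a Tuesday is Tuesday − 5 = Thursday.

Thursday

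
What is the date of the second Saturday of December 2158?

December 1, 2158 is a Friday.
The first Saturday is therefore December 2 (1 days later).
The second Saturday is 2 + 1×7 = December 9.

December 9, 2158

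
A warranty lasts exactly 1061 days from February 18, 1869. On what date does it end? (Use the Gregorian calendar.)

+365 (one year) → Feb 18, 1870 (696 left).
+365 (one year) → Feb 18, 1871 (331 left).
Feb has 28 days: +11 → Mar 1, 1871 (320 left).
Mar has 31 days: +31 → Apr 1, 1871 (289 left).
Apr has 30 days: +30 → May 1, 1871 (259 left).
May has 31 days: +31 → Jun 1, 1871 (228 left).
Jun has 30 days: +30 → Jul 1, 1871 (198 left).
Jul has 31 days: +31 → Aug 1, 1871 (167 left).
Aug has 31 days: +31 → Sep 1, 1871 (136 left).
Sep has 30 days: +30 → Oct 1, 1871 (106 left).
Oct has 31 days: +31 → Nov 1, 1871 (75 left).
Nov has 30 days: +30 → Dec 1, 1871 (45 left).
Dec has 31 days: +31 → Jan 1, 1872 (14 left).
+14 → Jan 15, 1872.

January 15, 1872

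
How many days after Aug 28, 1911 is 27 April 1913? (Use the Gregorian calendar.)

608

Aug 28, 1911 → Aug 28, 1912: 366 days (Feb 29, 1912 is in that span).
Aug 28, 1912 → Sep 28, 1912: 31 days (August has 31).
Sep 28, 1912 → Oct 28, 1912: 30 days (September has 30).
Oct 28, 1912 → Nov 28, 1912: 31 days (October has 31).
Nov 28, 1912 → Dec 28, 1912: 30 days (November has 30).
Dec 28, 1912 → Jan 28, 1913: 31 days (December has 31).
Jan 28, 1913 → Feb 28, 1913: 31 days (January has 31).
Feb 28, 1913 → Mar 28, 1913: 28 days (February has 28).
Mar 28, 1913 → Apr 27, 1913: 30 days.
Total: 608 days.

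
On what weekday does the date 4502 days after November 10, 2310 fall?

Friday

First find the weekday of Nov 10, 2310. Doomsday rule: the anchor day for the 2300s is Wednesday. For year 10: 10÷12 = 0 r 10, and 10÷4 = 2, so 0+10+2 = 12.
Wednesday + 12 ≡ Monday — that's 2310's doomsday.
In November the doomsday date is Nov 7.
Nov 10 is 3 days after Nov 7; 3 mod 7 = 3, so Monday + 3 = Thursday.
4502 mod 7 = 1, so 4502 days after a Thursday is Thursday + 1 = Friday.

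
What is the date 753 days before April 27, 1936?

−366 (one year; includes Feb 29, 1936) → Apr 27, 1935 (387 left).
−27 → Mar 31, 1935 (end of Mar, 31 days; 360 left).
−31 → Feb 28, 1935 (end of Feb, 28 days; 329 left).
−28 → Jan 31, 1935 (end of Jan, 31 days; 301 left).
−31 → Dec 31, 1934 (end of Dec, 31 days; 270 left).
−31 → Nov 30, 1934 (end of Nov, 30 days; 239 left).
−30 → Oct 31, 1934 (end of Oct, 31 days; 209 left).
−31 → Sep 30, 1934 (end of Sep, 30 days; 178 left).
−30 → Aug 31, 1934 (end of Aug, 31 days; 148 left).
−31 → Jul 31, 1934 (end of Jul, 31 days; 117 left).
−31 → Jun 30, 1934 (end of Jun, 30 days; 86 left).
−30 → May 31, 1934 (end of May, 31 days; 56 left).
−31 → Apr 30, 1934 (end of Apr, 30 days; 25 left).
−25 → Apr 5, 1934.

April 5, 1934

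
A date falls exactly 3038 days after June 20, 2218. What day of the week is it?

Saturday

Jun 20, 2218 is a Saturday.
3038 mod 7 = 0, so 3038 days after a Saturday is Saturday + 0 = Saturday.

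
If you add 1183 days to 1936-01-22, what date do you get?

April 19, 1939

+366 (one year; includes Feb 29, 1936) → Jan 22, 1937 (817 left).
+365 (one year) → Jan 22, 1938 (452 left).
+365 (one year) → Jan 22, 1939 (87 left).
Jan has 31 days: +10 → Feb 1, 1939 (77 left).
Feb has 28 days: +28 → Mar 1, 1939 (49 left).
Mar has 31 days: +31 → Apr 1, 1939 (18 left).
+18 → Apr 19, 1939.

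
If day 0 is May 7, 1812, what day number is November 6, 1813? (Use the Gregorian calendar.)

548

May 7, 1812 → May 7, 1813: 365 days.
May 7, 1813 → Jun 7, 1813: 31 days (May has 31).
Jun 7, 1813 → Jul 7, 1813: 30 days (June has 30).
Jul 7, 1813 → Aug 7, 1813: 31 days (July has 31).
Aug 7, 1813 → Sep 7, 1813: 31 days (August has 31).
Sep 7, 1813 → Oct 7, 1813: 30 days (September has 30).
Oct 7, 1813 → Nov 6, 1813: 30 days.
Total: 548 days.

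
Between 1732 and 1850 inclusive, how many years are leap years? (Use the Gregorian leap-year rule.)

29

Multiples of 4 in [1732,1850]: 30.
Of those, multiples of 100: 1 (not leap unless ÷400).
Multiples of 400: 0.
Leap years = 30 − 1 + 0 = 29.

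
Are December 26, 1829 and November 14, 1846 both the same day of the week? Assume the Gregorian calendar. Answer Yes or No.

From Dec 26, 1829 to Nov 14, 1846 is 6167 days.
6167 mod 7 = 0, so they are the same weekday.
(Dec 26, 1829 is a Saturday; Nov 14, 1846 is a Saturday.)

Yes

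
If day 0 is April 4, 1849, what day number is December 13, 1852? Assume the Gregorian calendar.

Apr 4, 1849 → Apr 4, 1850: 365 days.
Apr 4, 1850 → Apr 4, 1851: 365 days.
Apr 4, 1851 → Apr 4, 1852: 366 days (Feb 29, 1852 is in that span).
Apr 4, 1852 → May 4, 1852: 30 days (April has 30).
May 4, 1852 → Jun 4, 1852: 31 days (May has 31).
Jun 4, 1852 → Jul 4, 1852: 30 days (June has 30).
Jul 4, 1852 → Aug 4, 1852: 31 days (July has 31).
Aug 4, 1852 → Sep 4, 1852: 31 days (August has 31).
Sep 4, 1852 → Oct 4, 1852: 30 days (September has 30).
Oct 4, 1852 → Nov 4, 1852: 31 days (October has 31).
Nov 4, 1852 → Dec 4, 1852: 30 days (November has 30).
Dec 4, 1852 → Dec 13, 1852: 9 days.
Total: 1349 days.

1349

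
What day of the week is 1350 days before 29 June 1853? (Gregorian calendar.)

Thursday

First find the weekday of Jun 29, 1853. Doomsday rule: the anchor day for the 1800s is Friday. For year 53: 53÷12 = 4 r 5, and 5÷4 = 1, so 4+5+1 = 10.
Friday + 10 ≡ Monday — that's 1853's doomsday.
In June the doomsday date is Jun 6.
Jun 29 is 23 days after Jun 6; 23 mod 7 = 2, so Monday + 2 = Wednesday.
1350 mod 7 = 6, so 1350 days before a Wednesday is Wednesday − 6 = Thursday.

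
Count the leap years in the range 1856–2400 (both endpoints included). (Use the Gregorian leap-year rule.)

133

Multiples of 4 in [1856,2400]: 137.
Of those, multiples of 100: 6 (not leap unless ÷400).
Multiples of 400: 2.
Leap years = 137 − 6 + 2 = 133.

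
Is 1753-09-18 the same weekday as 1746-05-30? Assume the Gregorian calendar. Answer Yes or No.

From May 30, 1746 to Sep 18, 1753 is 2668 days.
2668 mod 7 = 1, so they are different weekdays.
(May 30, 1746 is a Monday; Sep 18, 1753 is a Tuesday.)

No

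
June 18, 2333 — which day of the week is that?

Doomsday rule: the anchor day for the 2300s is Wednesday. For year 33: 33÷12 = 2 r 9, and 9÷4 = 2, so 2+9+2 = 13.
Wednesday + 13 ≡ Tuesday — that's 2333's doomsday.
In June the doomsday date is Jun 6.
Jun 18 is 12 days after Jun 6; 12 mod 7 = 5, so Tuesday + 5 = Sunday.

Sunday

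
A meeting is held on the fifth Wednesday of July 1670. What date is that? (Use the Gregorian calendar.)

July 1, 1670 is a Tuesday.
The first Wednesday is therefore July 2 (1 days later).
The fifth Wednesday is 2 + 4×7 = July 30.

July 30, 1670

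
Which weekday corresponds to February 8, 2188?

Doomsday rule: the anchor day for the 2100s is Sunday. For year 88: 88÷12 = 7 r 4, and 4÷4 = 1, so 7+4+1 = 12.
Sunday + 12 ≡ Friday — that's 2188's doomsday.
In February the doomsday date is Feb 29 (2188 is a leap year (divisible by 4)).
Feb 8 is 21 days before Feb 29; 21 mod 7 = 0, so Friday − 0 = Friday.

Friday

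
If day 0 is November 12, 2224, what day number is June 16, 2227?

946

Nov 12, 2224 → Nov 12, 2225: 365 days.
Nov 12, 2225 → Nov 12, 2226: 365 days.
Nov 12, 2226 → Dec 12, 2226: 30 days (November has 30).
Dec 12, 2226 → Jan 12, 2227: 31 days (December has 31).
Jan 12, 2227 → Feb 12, 2227: 31 days (January has 31).
Feb 12, 2227 → Mar 12, 2227: 28 days (February has 28).
Mar 12, 2227 → Apr 12, 2227: 31 days (March has 31).
Apr 12, 2227 → May 12, 2227: 30 days (April has 30).
May 12, 2227 → Jun 12, 2227: 31 days (May has 31).
Jun 12, 2227 → Jun 16, 2227: 4 days.
Total: 946 days.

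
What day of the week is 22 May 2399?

Saturday

Doomsday rule: the anchor day for the 2300s is Wednesday. For year 99: 99÷12 = 8 r 3, and 3÷4 = 0, so 8+3+0 = 11.
Wednesday + 11 ≡ Sunday — that's 2399's doomsday.
In May the doomsday date is May 9.
May 22 is 13 days after May 9; 13 mod 7 = 6, so Sunday + 6 = Saturday.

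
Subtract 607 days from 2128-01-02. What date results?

−365 (one year) → Jan 2, 2127 (242 left).
−2 → Dec 31, 2126 (end of Dec, 31 days; 240 left).
−31 → Nov 30, 2126 (end of Nov, 30 days; 209 left).
−30 → Oct 31, 2126 (end of Oct, 31 days; 179 left).
−31 → Sep 30, 2126 (end of Sep, 30 days; 148 left).
−30 → Aug 31, 2126 (end of Aug, 31 days; 118 left).
−31 → Jul 31, 2126 (end of Jul, 31 days; 87 left).
−31 → Jun 30, 2126 (end of Jun, 30 days; 56 left).
−30 → May 31, 2126 (end of May, 31 days; 26 left).
−26 → May 5, 2126.

May 5, 2126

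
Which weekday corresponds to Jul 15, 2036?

Doomsday rule: the anchor day for the 2000s is Tuesday. For year 36: 36÷12 = 3 r 0, and 0÷4 = 0, so 3+0+0 = 3.
Tuesday + 3 ≡ Friday — that's 2036's doomsday.
In July the doomsday date is Jul 11.
Jul 15 is 4 days after Jul 11; 4 mod 7 = 4, so Friday + 4 = Tuesday.

Tuesday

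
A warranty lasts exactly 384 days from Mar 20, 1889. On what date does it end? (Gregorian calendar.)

Mar has 31 days: +12 → Apr 1, 1889 (372 left).
Apr has 30 days: +30 → May 1, 1889 (342 left).
May has 31 days: +31 → Jun 1, 1889 (311 left).
Jun has 30 days: +30 → Jul 1, 1889 (281 left).
Jul has 31 days: +31 → Aug 1, 1889 (250 left).
Aug has 31 days: +31 → Sep 1, 1889 (219 left).
Sep has 30 days: +30 → Oct 1, 1889 (189 left).
Oct has 31 days: +31 → Nov 1, 1889 (158 left).
Nov has 30 days: +30 → Dec 1, 1889 (128 left).
Dec has 31 days: +31 → Jan 1, 1890 (97 left).
Jan has 31 days: +31 → Feb 1, 1890 (66 left).
Feb has 28 days: +28 → Mar 1, 1890 (38 left).
Mar has 31 days: +31 → Apr 1, 1890 (7 left).
+7 → Apr 8, 1890.

April 8, 1890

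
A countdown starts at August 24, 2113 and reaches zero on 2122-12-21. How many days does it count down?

Aug 24, 2113 → Aug 24, 2114: 365 days.
Aug 24, 2114 → Aug 24, 2115: 365 days.
Aug 24, 2115 → Aug 24, 2116: 366 days (Feb 29, 2116 is in that span).
Aug 24, 2116 → Aug 24, 2117: 365 days.
Aug 24, 2117 → Aug 24, 2118: 365 days.
Aug 24, 2118 → Aug 24, 2119: 365 days.
Aug 24, 2119 → Aug 24, 2120: 366 days (Feb 29, 2120 is in that span).
Aug 24, 2120 → Aug 24, 2121: 365 days.
Aug 24, 2121 → Aug 24, 2122: 365 days.
Aug 24, 2122 → Sep 24, 2122: 31 days (August has 31).
Sep 24, 2122 → Oct 24, 2122: 30 days (September has 30).
Oct 24, 2122 → Nov 24, 2122: 31 days (October has 31).
Nov 24, 2122 → Dec 21, 2122: 27 days.
Total: 3406 days.

3406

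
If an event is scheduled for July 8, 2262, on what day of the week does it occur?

Tuesday

Doomsday rule: the anchor day for the 2200s is Friday. For year 62: 62÷12 = 5 r 2, and 2÷4 = 0, so 5+2+0 = 7.
Friday + 7 ≡ Friday — that's 2262's doomsday.
In July the doomsday date is Jul 11.
Jul 8 is 3 days before Jul 11; 3 mod 7 = 3, so Friday − 3 = Tuesday.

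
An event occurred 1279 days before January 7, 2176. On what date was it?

−365 (one year) → Jan 7, 2175 (914 left).
−365 (one year) → Jan 7, 2174 (549 left).
−365 (one year) → Jan 7, 2173 (184 left).
−7 → Dec 31, 2172 (end of Dec, 31 days; 177 left).
−31 → Nov 30, 2172 (end of Nov, 30 days; 146 left).
−30 → Oct 31, 2172 (end of Oct, 31 days; 116 left).
−31 → Sep 30, 2172 (end of Sep, 30 days; 85 left).
−30 → Aug 31, 2172 (end of Aug, 31 days; 55 left).
−31 → Jul 31, 2172 (end of Jul, 31 days; 24 left).
−24 → Jul 7, 2172.

July 7, 2172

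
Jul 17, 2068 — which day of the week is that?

Doomsday rule: the anchor day for the 2000s is Tuesday. For year 68: 68÷12 = 5 r 8, and 8÷4 = 2, so 5+8+2 = 15.
Tuesday + 15 ≡ Wednesday — that's 2068's doomsday.
In July the doomsday date is Jul 11.
Jul 17 is 6 days after Jul 11; 6 mod 7 = 6, so Wednesday + 6 = Tuesday.

Tuesday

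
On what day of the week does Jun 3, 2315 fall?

Doomsday rule: the anchor day for the 2300s is Wednesday. For year 15: 15÷12 = 1 r 3, and 3÷4 = 0, so 1+3+0 = 4.
Wednesday + 4 ≡ Sunday — that's 2315's doomsday.
In June the doomsday date is Jun 6.
Jun 3 is 3 days before Jun 6; 3 mod 7 = 3, so Sunday − 3 = Thursday.

Thursday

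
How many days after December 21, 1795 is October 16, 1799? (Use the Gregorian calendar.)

1395

Dec 21, 1795 → Dec 21, 1796: 366 days (Feb 29, 1796 is in that span).
Dec 21, 1796 → Dec 21, 1797: 365 days.
Dec 21, 1797 → Dec 21, 1798: 365 days.
Dec 21, 1798 → Jan 21, 1799: 31 days (December has 31).
Jan 21, 1799 → Feb 21, 1799: 31 days (January has 31).
Feb 21, 1799 → Mar 21, 1799: 28 days (February has 28).
Mar 21, 1799 → Apr 21, 1799: 31 days (March has 31).
Apr 21, 1799 → May 21, 1799: 30 days (April has 30).
May 21, 1799 → Jun 21, 1799: 31 days (May has 31).
Jun 21, 1799 → Jul 21, 1799: 30 days (June has 30).
Jul 21, 1799 → Aug 21, 1799: 31 days (July has 31).
Aug 21, 1799 → Sep 21, 1799: 31 days (August has 31).
Sep 21, 1799 → Oct 16, 1799: 25 days.
Total: 1395 days.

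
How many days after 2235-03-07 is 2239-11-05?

Mar 7, 2235 → Mar 7, 2236: 366 days (Feb 29, 2236 is in that span).
Mar 7, 2236 → Mar 7, 2237: 365 days.
Mar 7, 2237 → Mar 7, 2238: 365 days.
Mar 7, 2238 → Mar 7, 2239: 365 days.
Mar 7, 2239 → Apr 7, 2239: 31 days (March has 31).
Apr 7, 2239 → May 7, 2239: 30 days (April has 30).
May 7, 2239 → Jun 7, 2239: 31 days (May has 31).
Jun 7, 2239 → Jul 7, 2239: 30 days (June has 30).
Jul 7, 2239 → Aug 7, 2239: 31 days (July has 31).
Aug 7, 2239 → Sep 7, 2239: 31 days (August has 31).
Sep 7, 2239 → Oct 7, 2239: 30 days (September has 30).
Oct 7, 2239 → Nov 5, 2239: 29 days.
Total: 1704 days.

1704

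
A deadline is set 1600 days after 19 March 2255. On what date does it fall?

+366 (one year; includes Feb 29, 2256) → Mar 19, 2256 (1234 left).
+365 (one year) → Mar 19, 2257 (869 left).
+365 (one year) → Mar 19, 2258 (504 left).
+365 (one year) → Mar 19, 2259 (139 left).
Mar has 31 days: +13 → Apr 1, 2259 (126 left).
Apr has 30 days: +30 → May 1, 2259 (96 left).
May has 31 days: +31 → Jun 1, 2259 (65 left).
Jun has 30 days: +30 → Jul 1, 2259 (35 left).
Jul has 31 days: +31 → Aug 1, 2259 (4 left).
+4 → Aug 5, 2259.

August 5, 2259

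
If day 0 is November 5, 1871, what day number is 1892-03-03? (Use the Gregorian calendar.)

7424

Nov 5, 1871 → Nov 5, 1872: 366 days (Feb 29, 1872 is in that span).
Nov 5, 1872 → Nov 5, 1873: 365 days.
Nov 5, 1873 → Nov 5, 1874: 365 days.
Nov 5, 1874 → Nov 5, 1875: 365 days.
Nov 5, 1875 → Nov 5, 1876: 366 days (Feb 29, 1876 is in that span).
Nov 5, 1876 → Nov 5, 1877: 365 days.
Nov 5, 1877 → Nov 5, 1878: 365 days.
Nov 5, 1878 → Nov 5, 1879: 365 days.
Nov 5, 1879 → Nov 5, 1880: 366 days (Feb 29, 1880 is in that span).
Nov 5, 1880 → Nov 5, 1881: 365 days.
Nov 5, 1881 → Nov 5, 1882: 365 days.
Nov 5, 1882 → Nov 5, 1883: 365 days.
Nov 5, 1883 → Nov 5, 1884: 366 days (Feb 29, 1884 is in that span).
Nov 5, 1884 → Nov 5, 1885: 365 days.
Nov 5, 1885 → Nov 5, 1886: 365 days.
Nov 5, 1886 → Nov 5, 1887: 365 days.
Nov 5, 1887 → Nov 5, 1888: 366 days (Feb 29, 1888 is in that span).
Nov 5, 1888 → Nov 5, 1889: 365 days.
Nov 5, 1889 → Nov 5, 1890: 365 days.
Nov 5, 1890 → Nov 5, 1891: 365 days.
Nov 5, 1891 → Dec 5, 1891: 30 days (November has 30).
Dec 5, 1891 → Jan 5, 1892: 31 days (December has 31).
Jan 5, 1892 → Feb 5, 1892: 31 days (January has 31).
Feb 5, 1892 → Mar 3, 1892: 27 days.
Total: 7424 days.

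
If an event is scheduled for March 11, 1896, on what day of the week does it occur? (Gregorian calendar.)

Wednesday

Doomsday rule: the anchor day for the 1800s is Friday. For year 96: 96÷12 = 8 r 0, and 0÷4 = 0, so 8+0+0 = 8.
Friday + 8 ≡ Saturday — that's 1896's doomsday.
In March the doomsday date is Mar 14.
Mar 11 is 3 days before Mar 14; 3 mod 7 = 3, so Saturday − 3 = Wednesday.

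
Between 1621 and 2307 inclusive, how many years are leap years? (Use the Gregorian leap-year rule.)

Multiples of 4 in [1621,2307]: 171.
Of those, multiples of 100: 7 (not leap unless ÷400).
Multiples of 400: 1.
Leap years = 171 − 7 + 1 = 165.

165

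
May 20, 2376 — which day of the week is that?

Doomsday rule: the anchor day for the 2300s is Wednesday. For year 76: 76÷12 = 6 r 4, and 4÷4 = 1, so 6+4+1 = 11.
Wednesday + 11 ≡ Sunday — that's 2376's doomsday.
In May the doomsday date is May 9.
May 20 is 11 days after May 9; 11 mod 7 = 4, so Sunday + 4 = Thursday.

Thursday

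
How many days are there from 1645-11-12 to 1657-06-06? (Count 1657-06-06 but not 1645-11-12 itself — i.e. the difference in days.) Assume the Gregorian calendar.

Nov 12, 1645 → Nov 12, 1646: 365 days.
Nov 12, 1646 → Nov 12, 1647: 365 days.
Nov 12, 1647 → Nov 12, 1648: 366 days (Feb 29, 1648 is in that span).
Nov 12, 1648 → Nov 12, 1649: 365 days.
Nov 12, 1649 → Nov 12, 1650: 365 days.
Nov 12, 1650 → Nov 12, 1651: 365 days.
Nov 12, 1651 → Nov 12, 1652: 366 days (Feb 29, 1652 is in that span).
Nov 12, 1652 → Nov 12, 1653: 365 days.
Nov 12, 1653 → Nov 12, 1654: 365 days.
Nov 12, 1654 → Nov 12, 1655: 365 days.
Nov 12, 1655 → Nov 12, 1656: 366 days (Feb 29, 1656 is in that span).
Nov 12, 1656 → Dec 12, 1656: 30 days (November has 30).
Dec 12, 1656 → Jan 12, 1657: 31 days (December has 31).
Jan 12, 1657 → Feb 12, 1657: 31 days (January has 31).
Feb 12, 1657 → Mar 12, 1657: 28 days (February has 28).
Mar 12, 1657 → Apr 12, 1657: 31 days (March has 31).
Apr 12, 1657 → May 12, 1657: 30 days (April has 30).
May 12, 1657 → Jun 6, 1657: 25 days.
Total: 4224 days.

4224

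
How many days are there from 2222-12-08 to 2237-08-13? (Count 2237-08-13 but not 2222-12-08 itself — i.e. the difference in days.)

Dec 8, 2222 → Dec 8, 2223: 365 days.
Dec 8, 2223 → Dec 8, 2224: 366 days (Feb 29, 2224 is in that span).
Dec 8, 2224 → Dec 8, 2225: 365 days.
Dec 8, 2225 → Dec 8, 2226: 365 days.
Dec 8, 2226 → Dec 8, 2227: 365 days.
Dec 8, 2227 → Dec 8, 2228: 366 days (Feb 29, 2228 is in that span).
Dec 8, 2228 → Dec 8, 2229: 365 days.
Dec 8, 2229 → Dec 8, 2230: 365 days.
Dec 8, 2230 → Dec 8, 2231: 365 days.
Dec 8, 2231 → Dec 8, 2232: 366 days (Feb 29, 2232 is in that span).
Dec 8, 2232 → Dec 8, 2233: 365 days.
Dec 8, 2233 → Dec 8, 2234: 365 days.
Dec 8, 2234 → Dec 8, 2235: 365 days.
Dec 8, 2235 → Dec 8, 2236: 366 days (Feb 29, 2236 is in that span).
Dec 8, 2236 → Jan 8, 2237: 31 days (December has 31).
Jan 8, 2237 → Feb 8, 2237: 31 days (January has 31).
Feb 8, 2237 → Mar 8, 2237: 28 days (February has 28).
Mar 8, 2237 → Apr 8, 2237: 31 days (March has 31).
Apr 8, 2237 → May 8, 2237: 30 days (April has 30).
May 8, 2237 → Jun 8, 2237: 31 days (May has 31).
Jun 8, 2237 → Jul 8, 2237: 30 days (June has 30).
Jul 8, 2237 → Aug 8, 2237: 31 days (July has 31).
Aug 8, 2237 → Aug 13, 2237: 5 days.
Total: 5362 days.

5362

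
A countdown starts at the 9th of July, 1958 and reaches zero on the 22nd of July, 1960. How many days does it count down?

Jul 9, 1958 → Jul 9, 1959: 365 days.
Jul 9, 1959 → Aug 9, 1959: 31 days (July has 31).
Aug 9, 1959 → Sep 9, 1959: 31 days (August has 31).
Sep 9, 1959 → Oct 9, 1959: 30 days (September has 30).
Oct 9, 1959 → Nov 9, 1959: 31 days (October has 31).
Nov 9, 1959 → Dec 9, 1959: 30 days (November has 30).
Dec 9, 1959 → Jan 9, 1960: 31 days (December has 31).
Jan 9, 1960 → Feb 9, 1960: 31 days (January has 31).
Feb 9, 1960 → Mar 9, 1960: 29 days (February has 29).
Mar 9, 1960 → Apr 9, 1960: 31 days (March has 31).
Apr 9, 1960 → May 9, 1960: 30 days (April has 30).
May 9, 1960 → Jun 9, 1960: 31 days (May has 31).
Jun 9, 1960 → Jul 9, 1960: 30 days (June has 30).
Jul 9, 1960 → Jul 22, 1960: 13 days.
Total: 744 days.

744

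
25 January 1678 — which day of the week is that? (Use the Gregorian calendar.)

Tuesday

Doomsday rule: the anchor day for the 1600s is Tuesday. For year 78: 78÷12 = 6 r 6, and 6÷4 = 1, so 6+6+1 = 13.
Tuesday + 13 ≡ Monday — that's 1678's doomsday.
In January the doomsday date is Jan 3 (1678 is not a leap year).
Jan 25 is 22 days after Jan 3; 22 mod 7 = 1, so Monday + 1 = Tuesday.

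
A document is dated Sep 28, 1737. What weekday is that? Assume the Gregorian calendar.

Saturday

Doomsday rule: the anchor day for the 1700s is Sunday. For year 37: 37÷12 = 3 r 1, and 1÷4 = 0, so 3+1+0 = 4.
Sunday + 4 ≡ Thursday — that's 1737's doomsday.
In September the doomsday date is Sep 5.
Sep 28 is 23 days after Sep 5; 23 mod 7 = 2, so Thursday + 2 = Saturday.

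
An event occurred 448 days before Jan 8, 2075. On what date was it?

October 17, 2073

−365 (one year) → Jan 8, 2074 (83 left).
−8 → Dec 31, 2073 (end of Dec, 31 days; 75 left).
−31 → Nov 30, 2073 (end of Nov, 30 days; 44 left).
−30 → Oct 31, 2073 (end of Oct, 31 days; 14 left).
−14 → Oct 17, 2073.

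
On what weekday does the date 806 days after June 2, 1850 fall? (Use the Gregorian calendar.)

Monday

First find the weekday of Jun 2, 1850. Doomsday rule: the anchor day for the 1800s is Friday. For year 50: 50÷12 = 4 r 2, and 2÷4 = 0, so 4+2+0 = 6.
Friday + 6 ≡ Thursday — that's 1850's doomsday.
In June the doomsday date is Jun 6.
Jun 2 is 4 days before Jun 6; 4 mod 7 = 4, so Thursday − 4 = Sunday.
806 mod 7 = 1, so 806 days after a Sunday is Sunday + 1 = Monday.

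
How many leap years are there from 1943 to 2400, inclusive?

112

Multiples of 4 in [1943,2400]: 115.
Of those, multiples of 100: 5 (not leap unless ÷400).
Multiples of 400: 2.
Leap years = 115 − 5 + 2 = 112.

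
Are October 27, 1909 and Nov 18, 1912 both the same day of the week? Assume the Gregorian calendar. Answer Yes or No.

From Oct 27, 1909 to Nov 18, 1912 is 1118 days.
1118 mod 7 = 5, so they are different weekdays.
(Oct 27, 1909 is a Wednesday; Nov 18, 1912 is a Monday.)

No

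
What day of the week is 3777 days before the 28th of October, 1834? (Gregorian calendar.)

Friday

First find the weekday of Oct 28, 1834. Doomsday rule: the anchor day for the 1800s is Friday. For year 34: 34÷12 = 2 r 10, and 10÷4 = 2, so 2+10+2 = 14.
Friday + 14 ≡ Friday — that's 1834's doomsday.
In October the doomsday date is Oct 10.
Oct 28 is 18 days after Oct 10; 18 mod 7 = 4, so Friday + 4 = Tuesday.
3777 mod 7 = 4, so 3777 days before a Tuesday is Tuesday − 4 = Friday.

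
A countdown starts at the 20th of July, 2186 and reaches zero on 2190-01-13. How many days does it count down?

1273

Jul 20, 2186 → Jul 20, 2187: 365 days.
Jul 20, 2187 → Jul 20, 2188: 366 days (Feb 29, 2188 is in that span).
Jul 20, 2188 → Jul 20, 2189: 365 days.
Jul 20, 2189 → Aug 20, 2189: 31 days (July has 31).
Aug 20, 2189 → Sep 20, 2189: 31 days (August has 31).
Sep 20, 2189 → Oct 20, 2189: 30 days (September has 30).
Oct 20, 2189 → Nov 20, 2189: 31 days (October has 31).
Nov 20, 2189 → Dec 20, 2189: 30 days (November has 30).
Dec 20, 2189 → Jan 13, 2190: 24 days.
Total: 1273 days.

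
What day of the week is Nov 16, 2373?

Friday

Doomsday rule: the anchor day for the 2300s is Wednesday. For year 73: 73÷12 = 6 r 1, and 1÷4 = 0, so 6+1+0 = 7.
Wednesday + 7 ≡ Wednesday — that's 2373's doomsday.
In November the doomsday date is Nov 7.
Nov 16 is 9 days after Nov 7; 9 mod 7 = 2, so Wednesday + 2 = Friday.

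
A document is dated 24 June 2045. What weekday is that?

Doomsday rule: the anchor day for the 2000s is Tuesday. For year 45: 45÷12 = 3 r 9, and 9÷4 = 2, so 3+9+2 = 14.
Tuesday + 14 ≡ Tuesday — that's 2045's doomsday.
In June the doomsday date is Jun 6.
Jun 24 is 18 days after Jun 6; 18 mod 7 = 4, so Tuesday + 4 = Saturday.

Saturday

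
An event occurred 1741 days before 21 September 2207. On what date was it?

December 15, 2202

−365 (one year) → Sep 21, 2206 (1376 left).
−365 (one year) → Sep 21, 2205 (1011 left).
−365 (one year) → Sep 21, 2204 (646 left).
−366 (one year; includes Feb 29, 2204) → Sep 21, 2203 (280 left).
−21 → Aug 31, 2203 (end of Aug, 31 days; 259 left).
−31 → Jul 31, 2203 (end of Jul, 31 days; 228 left).
−31 → Jun 30, 2203 (end of Jun, 30 days; 197 left).
−30 → May 31, 2203 (end of May, 31 days; 167 left).
−31 → Apr 30, 2203 (end of Apr, 30 days; 136 left).
−30 → Mar 31, 2203 (end of Mar, 31 days; 106 left).
−31 → Feb 28, 2203 (end of Feb, 28 days; 75 left).
−28 → Jan 31, 2203 (end of Jan, 31 days; 47 left).
−31 → Dec 31, 2202 (end of Dec, 31 days; 16 left).
−16 → Dec 15, 2202.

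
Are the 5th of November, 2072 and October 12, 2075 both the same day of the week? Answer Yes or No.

Yes

From Nov 5, 2072 to Oct 12, 2075 is 1071 days.
1071 mod 7 = 0, so they are the same weekday.
(Nov 5, 2072 is a Saturday; Oct 12, 2075 is a Saturday.)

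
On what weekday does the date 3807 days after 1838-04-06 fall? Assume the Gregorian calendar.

First find the weekday of Apr 6, 1838. Doomsday rule: the anchor day for the 1800s is Friday. For year 38: 38÷12 = 3 r 2, and 2÷4 = 0, so 3+2+0 = 5.
Friday + 5 ≡ Wednesday — that's 1838's doomsday.
In April the doomsday date is Apr 4.
Apr 6 is 2 days after Apr 4; 2 mod 7 = 2, so Wednesday + 2 = Friday.
3807 mod 7 = 6, so 3807 days after a Friday is Friday + 6 = Thursday.

Thursday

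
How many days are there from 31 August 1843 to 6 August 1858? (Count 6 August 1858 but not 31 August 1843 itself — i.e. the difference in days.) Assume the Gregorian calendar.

5454

Aug 31, 1843 → Aug 31, 1844: 366 days (Feb 29, 1844 is in that span).
Aug 31, 1844 → Aug 31, 1845: 365 days.
Aug 31, 1845 → Aug 31, 1846: 365 days.
Aug 31, 1846 → Aug 31, 1847: 365 days.
Aug 31, 1847 → Aug 31, 1848: 366 days (Feb 29, 1848 is in that span).
Aug 31, 1848 → Aug 31, 1849: 365 days.
Aug 31, 1849 → Aug 31, 1850: 365 days.
Aug 31, 1850 → Aug 31, 1851: 365 days.
Aug 31, 1851 → Aug 31, 1852: 366 days (Feb 29, 1852 is in that span).
Aug 31, 1852 → Aug 31, 1853: 365 days.
Aug 31, 1853 → Aug 31, 1854: 365 days.
Aug 31, 1854 → Aug 31, 1855: 365 days.
Aug 31, 1855 → Aug 31, 1856: 366 days (Feb 29, 1856 is in that span).
Aug 31, 1856 → Aug 31, 1857: 365 days.
Aug 31, 1857 → Sep 30, 1857: 30 days (August has 31).
Sep 30, 1857 → Oct 30, 1857: 30 days (September has 30).
Oct 30, 1857 → Nov 30, 1857: 31 days (October has 31).
Nov 30, 1857 → Dec 30, 1857: 30 days (November has 30).
Dec 30, 1857 → Jan 30, 1858: 31 days (December has 31).
Jan 30, 1858 → Feb 28, 1858: 29 days (January has 31).
Feb 28, 1858 → Mar 28, 1858: 28 days (February has 28).
Mar 28, 1858 → Apr 28, 1858: 31 days (March has 31).
Apr 28, 1858 → May 28, 1858: 30 days (April has 30).
May 28, 1858 → Jun 28, 1858: 31 days (May has 31).
Jun 28, 1858 → Jul 28, 1858: 30 days (June has 30).
Jul 28, 1858 → Aug 6, 1858: 9 days.
Total: 5454 days.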